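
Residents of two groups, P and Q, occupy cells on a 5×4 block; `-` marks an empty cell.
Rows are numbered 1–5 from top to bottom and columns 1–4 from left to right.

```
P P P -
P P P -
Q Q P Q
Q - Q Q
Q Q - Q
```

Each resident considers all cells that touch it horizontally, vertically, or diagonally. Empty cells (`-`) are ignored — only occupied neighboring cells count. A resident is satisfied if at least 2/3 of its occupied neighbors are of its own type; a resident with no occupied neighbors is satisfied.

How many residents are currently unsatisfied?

5

(1,1)P 3/3 satisfied
(1,2)P 5/5 satisfied
(1,3)P 3/3 satisfied
(2,1)P 3/5 not
(2,2)P 6/8 satisfied
(2,3)P 4/6 satisfied
(3,1)Q 2/4 not
(3,2)Q 3/7 not
(3,3)P 2/6 not
(3,4)Q 2/4 not
(4,1)Q 4/4 satisfied
(4,3)Q 5/6 satisfied
(4,4)Q 3/4 satisfied
(5,1)Q 2/2 satisfied
(5,2)Q 3/3 satisfied
(5,4)Q 2/2 satisfied
Unsatisfied: (2,1), (3,1), (3,2), (3,3), (3,4) — 5 in total.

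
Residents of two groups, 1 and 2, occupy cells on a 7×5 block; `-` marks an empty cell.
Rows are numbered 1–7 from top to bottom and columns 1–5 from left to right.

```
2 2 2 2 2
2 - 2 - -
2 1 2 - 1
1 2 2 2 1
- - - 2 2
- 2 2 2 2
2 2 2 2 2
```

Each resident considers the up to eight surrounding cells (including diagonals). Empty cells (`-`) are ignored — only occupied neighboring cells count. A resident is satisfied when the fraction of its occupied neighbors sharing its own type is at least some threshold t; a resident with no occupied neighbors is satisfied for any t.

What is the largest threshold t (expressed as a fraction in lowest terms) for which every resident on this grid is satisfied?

Row 1: (1,1)2 2/2 · (1,2)2 4/4 · (1,3)2 3/3 · (1,4)2 3/3 · (1,5)2 1/1
Row 2: (2,1)2 3/4 · (2,3)2 4/5
Row 3: (3,1)2 2/4 · (3,2)1 1/7 · (3,3)2 4/5 · (3,5)1 1/2
Row 4: (4,1)1 1/3 · (4,2)2 3/5 · (4,3)2 4/5 · (4,4)2 4/6 · (4,5)1 1/4
Row 5: (5,4)2 6/7 · (5,5)2 4/5
Row 6: (6,2)2 4/4 · (6,3)2 6/6 · (6,4)2 7/7 · (6,5)2 5/5
Row 7: (7,1)2 2/2 · (7,2)2 4/4 · (7,3)2 5/5 · (7,4)2 5/5 · (7,5)2 3/3
The smallest same-type fraction is 1/7 at (3,2), which reduces to 1/7. Any threshold above that leaves this resident unsatisfied.

1/7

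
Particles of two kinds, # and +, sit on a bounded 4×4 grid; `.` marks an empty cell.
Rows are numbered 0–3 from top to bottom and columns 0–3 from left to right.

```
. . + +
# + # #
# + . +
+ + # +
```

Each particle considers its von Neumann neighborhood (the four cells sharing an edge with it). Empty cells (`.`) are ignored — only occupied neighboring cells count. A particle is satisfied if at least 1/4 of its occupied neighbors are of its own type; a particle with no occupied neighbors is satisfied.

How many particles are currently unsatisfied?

1

(0,2)+ 1/2 ✓
(0,3)+ 1/2 ✓
(1,0)# 1/2 ✓
(1,1)+ 1/3 ✓
(1,2)# 1/3 ✓
(1,3)# 1/3 ✓
(2,0)# 1/3 ✓
(2,1)+ 2/3 ✓
(2,3)+ 1/2 ✓
(3,0)+ 1/2 ✓
(3,1)+ 2/3 ✓
(3,2)# 0/2 ✗
(3,3)+ 1/2 ✓
Unsatisfied: (3,2) — 1 in total.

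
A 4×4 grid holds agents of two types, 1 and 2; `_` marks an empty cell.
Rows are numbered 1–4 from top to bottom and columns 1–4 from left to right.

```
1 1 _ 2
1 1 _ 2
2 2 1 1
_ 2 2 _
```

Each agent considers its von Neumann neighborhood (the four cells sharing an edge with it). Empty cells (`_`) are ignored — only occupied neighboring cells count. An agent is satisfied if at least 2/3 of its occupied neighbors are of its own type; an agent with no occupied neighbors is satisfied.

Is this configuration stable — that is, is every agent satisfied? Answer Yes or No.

Row 1: (1,1)1 2/2 satisfied · (1,2)1 2/2 satisfied · (1,4)2 1/1 satisfied
Row 2: (2,1)1 2/3 satisfied · (2,2)1 2/3 satisfied · (2,4)2 1/2 not
Row 3: (3,1)2 1/2 not · (3,2)2 2/4 not · (3,3)1 1/3 not · (3,4)1 1/2 not
Row 4: (4,2)2 2/2 satisfied · (4,3)2 1/2 not
For instance (2,4) has only 1/2 same-type neighbors, below 2/3.

No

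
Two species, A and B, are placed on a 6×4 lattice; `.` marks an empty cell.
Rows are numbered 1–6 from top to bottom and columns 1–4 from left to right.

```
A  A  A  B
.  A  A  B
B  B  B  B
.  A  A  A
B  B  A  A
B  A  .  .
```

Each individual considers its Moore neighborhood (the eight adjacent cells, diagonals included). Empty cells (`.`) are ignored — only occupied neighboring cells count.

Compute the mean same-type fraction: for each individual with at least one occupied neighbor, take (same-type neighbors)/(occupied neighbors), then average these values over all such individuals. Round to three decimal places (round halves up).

0.545

Row 1: (1,1)A 2/2 · (1,2)A 4/4 · (1,3)A 3/5 · (1,4)B 1/3
Row 2: (2,2)A 4/7 · (2,3)A 3/8 · (2,4)B 3/5
Row 3: (3,1)B 1/3 · (3,2)B 2/6 · (3,3)B 3/8 · (3,4)B 2/5
Row 4: (4,2)A 2/7 · (4,3)A 4/8 · (4,4)A 3/5
Row 5: (5,1)B 2/4 · (5,2)B 2/6 · (5,3)A 5/6 · (5,4)A 3/3
Row 6: (6,1)B 2/3 · (6,2)A 1/4
Sum over 20 individuals: 2/2 + 4/4 + 3/5 + 1/3 + 4/7 + 3/8 + 3/5 + 1/3 + 2/6 + 3/8 + 2/5 + 2/7 + 4/8 + 3/5 + 2/4 + 2/6 + 5/6 + 3/3 + 2/3 + 1/4 = 2287/210; mean = 2287/210 ÷ 20 = 2287/4200 = 0.544523… → 0.545.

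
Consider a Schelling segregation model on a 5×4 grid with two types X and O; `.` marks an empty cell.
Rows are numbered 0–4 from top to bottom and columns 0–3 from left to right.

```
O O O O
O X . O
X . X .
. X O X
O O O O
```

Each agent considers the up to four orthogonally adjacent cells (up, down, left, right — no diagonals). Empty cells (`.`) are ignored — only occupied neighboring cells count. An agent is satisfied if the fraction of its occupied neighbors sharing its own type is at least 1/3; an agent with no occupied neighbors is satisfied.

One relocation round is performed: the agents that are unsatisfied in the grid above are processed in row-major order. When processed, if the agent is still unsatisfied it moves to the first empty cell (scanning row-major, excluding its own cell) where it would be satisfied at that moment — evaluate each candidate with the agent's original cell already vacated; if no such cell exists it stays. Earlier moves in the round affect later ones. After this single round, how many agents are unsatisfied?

0

Initially unsatisfied (in order): (1,1), (2,0), (2,2), (3,1), (3,2), (3,3).
  (1,1) → (1,2).
  (2,0) → (1,1).
  (2,2): now satisfied by earlier moves; stays.
  (3,1) → (2,1).
  (3,2): now satisfied by earlier moves; stays.
  (3,3) → (2,0).
Resulting grid:
O O O O
O X X O
X X X .
. . O .
O O O O
All satisfied now.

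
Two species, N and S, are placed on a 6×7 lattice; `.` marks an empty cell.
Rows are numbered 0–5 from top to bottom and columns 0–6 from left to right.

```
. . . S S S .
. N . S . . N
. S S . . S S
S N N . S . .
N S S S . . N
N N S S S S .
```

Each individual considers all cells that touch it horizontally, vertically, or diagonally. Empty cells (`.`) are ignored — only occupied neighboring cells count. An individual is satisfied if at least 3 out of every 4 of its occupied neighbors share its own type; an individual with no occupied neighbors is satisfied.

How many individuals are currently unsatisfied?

17

(0,3)S 2/2 satisfied
(0,4)S 3/3 satisfied
(0,5)S 1/2 not
(1,1)N 0/2 not
(1,3)S 3/3 satisfied
(1,6)N 0/3 not
(2,1)S 2/5 not
(2,2)S 2/5 not
(2,5)S 2/3 not
(2,6)S 1/2 not
(3,0)S 2/4 not
(3,1)N 2/7 not
(3,2)N 1/6 not
(3,4)S 2/2 satisfied
(4,0)N 3/5 not
(4,1)S 3/8 not
(4,2)S 4/7 not
(4,3)S 5/6 satisfied
(4,6)N 0/1 not
(5,0)N 2/3 not
(5,1)N 2/5 not
(5,2)S 4/5 satisfied
(5,3)S 4/4 satisfied
(5,4)S 3/3 satisfied
(5,5)S 1/2 not
Unsatisfied: (0,5), (1,1), (1,6), (2,1), (2,2), (2,5), (2,6), (3,0), (3,1), (3,2), (4,0), (4,1), (4,2), (4,6), (5,0), (5,1), (5,5) — 17 in total.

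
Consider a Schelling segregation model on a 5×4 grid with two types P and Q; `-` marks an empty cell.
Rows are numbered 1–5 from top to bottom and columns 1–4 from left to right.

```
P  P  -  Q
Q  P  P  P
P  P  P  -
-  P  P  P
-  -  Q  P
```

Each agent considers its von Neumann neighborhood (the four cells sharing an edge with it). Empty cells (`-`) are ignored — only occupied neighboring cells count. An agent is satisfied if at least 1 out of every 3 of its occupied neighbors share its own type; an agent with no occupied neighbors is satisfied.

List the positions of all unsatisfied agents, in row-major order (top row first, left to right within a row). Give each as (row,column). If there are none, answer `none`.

Row 1: (1,1)P 1/2 ok · (1,2)P 2/2 ok · (1,4)Q 0/1 unhappy
Row 2: (2,1)Q 0/3 unhappy · (2,2)P 3/4 ok · (2,3)P 3/3 ok · (2,4)P 1/2 ok
Row 3: (3,1)P 1/2 ok · (3,2)P 4/4 ok · (3,3)P 3/3 ok
Row 4: (4,2)P 2/2 ok · (4,3)P 3/4 ok · (4,4)P 2/2 ok
Row 5: (5,3)Q 0/2 unhappy · (5,4)P 1/2 ok

(1,4), (2,1), (5,3)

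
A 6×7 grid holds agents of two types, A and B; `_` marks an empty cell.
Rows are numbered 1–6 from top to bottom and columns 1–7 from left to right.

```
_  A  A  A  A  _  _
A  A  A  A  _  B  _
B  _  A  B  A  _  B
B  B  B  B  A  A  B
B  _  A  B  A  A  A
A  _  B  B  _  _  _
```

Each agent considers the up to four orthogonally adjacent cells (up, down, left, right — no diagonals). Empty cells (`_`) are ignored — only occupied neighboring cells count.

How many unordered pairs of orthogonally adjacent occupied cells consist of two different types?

13

Scan each occupied cell's neighbors to the right and below so each pair is counted once.
Row 1: A(1,2)–A(1,3)= A(1,2)–A(2,2)= A(1,3)–A(1,4)= A(1,3)–A(2,3)= A(1,4)–A(1,5)= A(1,4)–A(2,4)=  → 0/6 unlike.
Row 2: A(2,1)–A(2,2)= A(2,1)–B(3,1)≠ A(2,2)–A(2,3)= A(2,3)–A(2,4)= A(2,3)–A(3,3)= A(2,4)–B(3,4)≠  → 2/6 unlike.
Row 3: B(3,1)–B(4,1)= A(3,3)–B(3,4)≠ A(3,3)–B(4,3)≠ B(3,4)–A(3,5)≠ B(3,4)–B(4,4)= A(3,5)–A(4,5)= B(3,7)–B(4,7)=  → 3/7 unlike.
Row 4: B(4,1)–B(4,2)= B(4,1)–B(5,1)= B(4,2)–B(4,3)= B(4,3)–B(4,4)= B(4,3)–A(5,3)≠ B(4,4)–A(4,5)≠ B(4,4)–B(5,4)= A(4,5)–A(4,6)= A(4,5)–A(5,5)= A(4,6)–B(4,7)≠ A(4,6)–A(5,6)= B(4,7)–A(5,7)≠  → 4/12 unlike.
Row 5: B(5,1)–A(6,1)≠ A(5,3)–B(5,4)≠ A(5,3)–B(6,3)≠ B(5,4)–A(5,5)≠ B(5,4)–B(6,4)= A(5,5)–A(5,6)= A(5,6)–A(5,7)=  → 4/7 unlike.
Row 6: B(6,3)–B(6,4)=  → 0/1 unlike.
Total adjacent occupied pairs: 39; unlike-type pairs: 13.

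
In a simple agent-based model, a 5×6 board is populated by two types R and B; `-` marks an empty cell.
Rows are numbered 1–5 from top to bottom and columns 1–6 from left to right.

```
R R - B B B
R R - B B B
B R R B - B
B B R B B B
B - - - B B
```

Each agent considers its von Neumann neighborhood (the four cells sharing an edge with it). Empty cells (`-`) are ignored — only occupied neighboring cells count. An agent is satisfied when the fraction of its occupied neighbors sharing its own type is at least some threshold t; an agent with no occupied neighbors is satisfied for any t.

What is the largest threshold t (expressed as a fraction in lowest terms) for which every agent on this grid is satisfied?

(1,1)R 2/2
(1,2)R 2/2
(1,4)B 2/2
(1,5)B 3/3
(1,6)B 2/2
(2,1)R 2/3
(2,2)R 3/3
(2,4)B 3/3
(2,5)B 3/3
(2,6)B 3/3
(3,1)B 1/3
(3,2)R 2/4
(3,3)R 2/3
(3,4)B 2/3
(3,6)B 2/2
(4,1)B 3/3
(4,2)B 1/3
(4,3)R 1/3
(4,4)B 2/3
(4,5)B 3/3
(4,6)B 3/3
(5,1)B 1/1
(5,5)B 2/2
(5,6)B 2/2
The smallest same-type fraction is 1/3 at (3,1), which reduces to 1/3. Any threshold above that leaves this agent unsatisfied.

1/3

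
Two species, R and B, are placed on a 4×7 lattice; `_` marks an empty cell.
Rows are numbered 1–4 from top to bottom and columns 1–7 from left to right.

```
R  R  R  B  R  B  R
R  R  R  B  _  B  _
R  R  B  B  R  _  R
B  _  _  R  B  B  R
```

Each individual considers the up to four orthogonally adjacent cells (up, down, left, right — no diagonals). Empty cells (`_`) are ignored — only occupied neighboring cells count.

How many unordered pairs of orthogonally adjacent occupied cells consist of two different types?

Scan each occupied cell's neighbors to the right and below so each pair is counted once.
From row 1: 4 unlike of 11 pairs (running 4/11).
From row 2: 2 unlike of 7 pairs (running 6/18).
From row 3: 5 unlike of 8 pairs (running 11/26).
From row 4: 2 unlike of 3 pairs (running 13/29).
Total adjacent occupied pairs: 29; unlike-type pairs: 13.

13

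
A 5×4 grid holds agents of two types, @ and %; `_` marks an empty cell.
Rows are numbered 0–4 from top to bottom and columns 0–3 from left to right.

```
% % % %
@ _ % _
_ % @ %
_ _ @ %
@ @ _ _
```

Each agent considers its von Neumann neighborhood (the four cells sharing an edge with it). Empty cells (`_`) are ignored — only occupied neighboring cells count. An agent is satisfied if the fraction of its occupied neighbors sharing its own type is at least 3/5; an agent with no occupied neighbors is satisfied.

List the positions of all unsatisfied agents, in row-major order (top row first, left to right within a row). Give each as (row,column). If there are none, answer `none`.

(0,0)% 1/2 unhappy
(0,1)% 2/2 ok
(0,2)% 3/3 ok
(0,3)% 1/1 ok
(1,0)@ 0/1 unhappy
(1,2)% 1/2 unhappy
(2,1)% 0/1 unhappy
(2,2)@ 1/4 unhappy
(2,3)% 1/2 unhappy
(3,2)@ 1/2 unhappy
(3,3)% 1/2 unhappy
(4,0)@ 1/1 ok
(4,1)@ 1/1 ok

(0,0), (1,0), (1,2), (2,1), (2,2), (2,3), (3,2), (3,3)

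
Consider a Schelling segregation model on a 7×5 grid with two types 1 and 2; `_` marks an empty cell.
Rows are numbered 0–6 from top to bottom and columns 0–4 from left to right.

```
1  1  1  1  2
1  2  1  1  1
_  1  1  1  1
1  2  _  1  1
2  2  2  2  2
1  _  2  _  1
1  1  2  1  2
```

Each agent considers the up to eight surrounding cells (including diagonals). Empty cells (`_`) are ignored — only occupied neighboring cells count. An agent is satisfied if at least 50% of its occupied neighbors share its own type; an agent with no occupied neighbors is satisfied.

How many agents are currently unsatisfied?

(0,0)1 2/3 satisfied
(0,1)1 4/5 satisfied
(0,2)1 4/5 satisfied
(0,3)1 4/5 satisfied
(0,4)2 0/3 not
(1,0)1 3/4 satisfied
(1,1)2 0/7 not
(1,2)1 7/8 satisfied
(1,3)1 7/8 satisfied
(1,4)1 4/5 satisfied
(2,1)1 4/6 satisfied
(2,2)1 5/7 satisfied
(2,3)1 7/7 satisfied
(2,4)1 5/5 satisfied
(3,0)1 1/4 not
(3,1)2 3/6 satisfied
(3,3)1 4/7 satisfied
(3,4)1 3/5 satisfied
(4,0)2 2/4 satisfied
(4,1)2 4/6 satisfied
(4,2)2 4/5 satisfied
(4,3)2 3/6 satisfied
(4,4)2 1/4 not
(5,0)1 2/4 satisfied
(5,2)2 4/6 satisfied
(5,4)1 1/4 not
(6,0)1 2/2 satisfied
(6,1)1 2/4 satisfied
(6,2)2 1/3 not
(6,3)1 1/4 not
(6,4)2 0/2 not
Unsatisfied: (0,4), (1,1), (3,0), (4,4), (5,4), (6,2), (6,3), (6,4) — 8 in total.

8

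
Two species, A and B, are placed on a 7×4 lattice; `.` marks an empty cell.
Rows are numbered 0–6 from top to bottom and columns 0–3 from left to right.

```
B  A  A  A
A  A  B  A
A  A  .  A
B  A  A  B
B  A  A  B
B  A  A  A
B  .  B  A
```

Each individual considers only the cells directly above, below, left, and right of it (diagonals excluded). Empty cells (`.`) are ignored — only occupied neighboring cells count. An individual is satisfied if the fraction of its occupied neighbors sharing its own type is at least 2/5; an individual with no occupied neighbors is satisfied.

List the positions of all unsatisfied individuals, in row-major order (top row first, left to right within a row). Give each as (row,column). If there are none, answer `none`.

Row 0: (0,0)B 0/2 unhappy · (0,1)A 2/3 ok · (0,2)A 2/3 ok · (0,3)A 2/2 ok
Row 1: (1,0)A 2/3 ok · (1,1)A 3/4 ok · (1,2)B 0/3 unhappy · (1,3)A 2/3 ok
Row 2: (2,0)A 2/3 ok · (2,1)A 3/3 ok · (2,3)A 1/2 ok
Row 3: (3,0)B 1/3 unhappy · (3,1)A 3/4 ok · (3,2)A 2/3 ok · (3,3)B 1/3 unhappy
Row 4: (4,0)B 2/3 ok · (4,1)A 3/4 ok · (4,2)A 3/4 ok · (4,3)B 1/3 unhappy
Row 5: (5,0)B 2/3 ok · (5,1)A 2/3 ok · (5,2)A 3/4 ok · (5,3)A 2/3 ok
Row 6: (6,0)B 1/1 ok · (6,2)B 0/2 unhappy · (6,3)A 1/2 ok

(0,0), (1,2), (3,0), (3,3), (4,3), (6,2)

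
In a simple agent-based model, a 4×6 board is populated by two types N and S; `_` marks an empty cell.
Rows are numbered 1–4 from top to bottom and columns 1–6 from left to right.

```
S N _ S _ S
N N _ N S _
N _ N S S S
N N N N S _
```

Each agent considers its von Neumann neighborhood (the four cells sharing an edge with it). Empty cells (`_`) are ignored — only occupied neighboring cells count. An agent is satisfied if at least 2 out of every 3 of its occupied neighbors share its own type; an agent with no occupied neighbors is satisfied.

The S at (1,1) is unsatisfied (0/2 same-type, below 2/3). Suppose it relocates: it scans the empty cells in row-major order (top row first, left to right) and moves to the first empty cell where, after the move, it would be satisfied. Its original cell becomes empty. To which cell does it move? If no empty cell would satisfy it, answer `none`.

Vacating (1,1). Empty cells in order:
  (1,3): 1/2 same-type → still unsatisfied.
  (1,5): 3/3 same-type → satisfied — stop here.

(1,5)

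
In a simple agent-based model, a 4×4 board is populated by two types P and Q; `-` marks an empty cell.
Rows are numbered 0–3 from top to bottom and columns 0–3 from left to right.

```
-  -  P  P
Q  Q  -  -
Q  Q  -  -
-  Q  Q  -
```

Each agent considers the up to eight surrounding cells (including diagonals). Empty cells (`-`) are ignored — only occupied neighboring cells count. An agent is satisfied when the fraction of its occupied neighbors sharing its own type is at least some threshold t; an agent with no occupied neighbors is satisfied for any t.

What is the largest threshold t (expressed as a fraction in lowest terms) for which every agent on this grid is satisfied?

1/2

Row 0: (0,2)P 1/2 · (0,3)P 1/1
Row 1: (1,0)Q 3/3 · (1,1)Q 3/4
Row 2: (2,0)Q 4/4 · (2,1)Q 5/5
Row 3: (3,1)Q 3/3 · (3,2)Q 2/2
The smallest same-type fraction is 1/2 at (0,2), which reduces to 1/2. Any threshold above that leaves this agent unsatisfied.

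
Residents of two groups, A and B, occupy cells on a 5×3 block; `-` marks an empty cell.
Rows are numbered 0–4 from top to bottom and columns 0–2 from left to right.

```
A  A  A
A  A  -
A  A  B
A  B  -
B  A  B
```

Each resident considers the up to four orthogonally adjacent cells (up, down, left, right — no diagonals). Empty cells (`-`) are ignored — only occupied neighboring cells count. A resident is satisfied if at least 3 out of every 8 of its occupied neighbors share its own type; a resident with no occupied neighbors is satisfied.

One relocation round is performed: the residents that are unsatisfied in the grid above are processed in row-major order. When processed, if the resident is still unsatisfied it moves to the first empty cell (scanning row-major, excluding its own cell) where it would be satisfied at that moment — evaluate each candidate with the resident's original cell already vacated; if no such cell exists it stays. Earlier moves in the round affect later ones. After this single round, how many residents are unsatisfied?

0

Initially unsatisfied (in order): (2,2), (3,0), (3,1), (4,0), (4,1), (4,2).
  (2,2) → (3,2).
  (3,0) → (1,2).
  (3,1) → (3,0).
  (4,0): now satisfied by earlier moves; stays.
  (4,1) → (2,2).
  (4,2): now satisfied by earlier moves; stays.
Resulting grid:
A A A
A A A
A A A
B - B
B - B
All satisfied now.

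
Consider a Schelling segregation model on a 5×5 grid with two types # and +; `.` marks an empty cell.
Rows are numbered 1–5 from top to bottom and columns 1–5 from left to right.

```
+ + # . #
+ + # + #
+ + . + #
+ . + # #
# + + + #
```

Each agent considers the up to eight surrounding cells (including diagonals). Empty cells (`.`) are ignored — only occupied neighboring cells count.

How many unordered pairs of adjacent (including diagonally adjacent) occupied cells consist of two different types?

Scan each occupied cell's neighbors to the right and below (and the two forward diagonals) so each pair is counted once.
From row 1: 5 unlike of 12 pairs (running 5/12).
From row 2: 7 unlike of 14 pairs (running 12/26).
From row 3: 3 unlike of 10 pairs (running 15/36).
From row 4: 5 unlike of 12 pairs (running 20/48).
From row 5: 2 unlike of 4 pairs (running 22/52).
Total adjacent occupied pairs: 52; unlike-type pairs: 22.

22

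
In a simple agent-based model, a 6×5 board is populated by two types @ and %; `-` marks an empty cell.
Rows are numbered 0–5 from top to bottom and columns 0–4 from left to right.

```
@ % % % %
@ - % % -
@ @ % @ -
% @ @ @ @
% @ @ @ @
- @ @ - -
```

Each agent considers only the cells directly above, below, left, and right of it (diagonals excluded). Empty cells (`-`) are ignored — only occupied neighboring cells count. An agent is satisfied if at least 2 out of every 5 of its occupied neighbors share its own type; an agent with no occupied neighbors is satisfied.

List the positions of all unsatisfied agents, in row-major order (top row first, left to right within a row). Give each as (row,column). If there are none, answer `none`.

Row 0: (0,0)@ 1/2 ✓ · (0,1)% 1/2 ✓ · (0,2)% 3/3 ✓ · (0,3)% 3/3 ✓ · (0,4)% 1/1 ✓
Row 1: (1,0)@ 2/2 ✓ · (1,2)% 3/3 ✓ · (1,3)% 2/3 ✓
Row 2: (2,0)@ 2/3 ✓ · (2,1)@ 2/3 ✓ · (2,2)% 1/4 ✗ · (2,3)@ 1/3 ✗
Row 3: (3,0)% 1/3 ✗ · (3,1)@ 3/4 ✓ · (3,2)@ 3/4 ✓ · (3,3)@ 4/4 ✓ · (3,4)@ 2/2 ✓
Row 4: (4,0)% 1/2 ✓ · (4,1)@ 3/4 ✓ · (4,2)@ 4/4 ✓ · (4,3)@ 3/3 ✓ · (4,4)@ 2/2 ✓
Row 5: (5,1)@ 2/2 ✓ · (5,2)@ 2/2 ✓

(2,2), (2,3), (3,0)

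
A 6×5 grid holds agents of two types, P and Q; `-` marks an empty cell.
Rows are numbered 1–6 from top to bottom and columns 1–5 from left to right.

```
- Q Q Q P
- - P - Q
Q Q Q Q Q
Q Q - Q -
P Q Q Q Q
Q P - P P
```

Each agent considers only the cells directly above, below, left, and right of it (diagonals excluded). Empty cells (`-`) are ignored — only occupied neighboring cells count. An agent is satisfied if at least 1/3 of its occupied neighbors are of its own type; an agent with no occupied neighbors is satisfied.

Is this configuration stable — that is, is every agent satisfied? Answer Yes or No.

No

(1,2)Q 1/1 satisfied
(1,3)Q 2/3 satisfied
(1,4)Q 1/2 satisfied
(1,5)P 0/2 not
(2,3)P 0/2 not
(2,5)Q 1/2 satisfied
(3,1)Q 2/2 satisfied
(3,2)Q 3/3 satisfied
(3,3)Q 2/3 satisfied
(3,4)Q 3/3 satisfied
(3,5)Q 2/2 satisfied
(4,1)Q 2/3 satisfied
(4,2)Q 3/3 satisfied
(4,4)Q 2/2 satisfied
(5,1)P 0/3 not
(5,2)Q 2/4 satisfied
(5,3)Q 2/2 satisfied
(5,4)Q 3/4 satisfied
(5,5)Q 1/2 satisfied
(6,1)Q 0/2 not
(6,2)P 0/2 not
(6,4)P 1/2 satisfied
(6,5)P 1/2 satisfied
For instance (1,5) has only 0/2 same-type neighbors, below 1/3.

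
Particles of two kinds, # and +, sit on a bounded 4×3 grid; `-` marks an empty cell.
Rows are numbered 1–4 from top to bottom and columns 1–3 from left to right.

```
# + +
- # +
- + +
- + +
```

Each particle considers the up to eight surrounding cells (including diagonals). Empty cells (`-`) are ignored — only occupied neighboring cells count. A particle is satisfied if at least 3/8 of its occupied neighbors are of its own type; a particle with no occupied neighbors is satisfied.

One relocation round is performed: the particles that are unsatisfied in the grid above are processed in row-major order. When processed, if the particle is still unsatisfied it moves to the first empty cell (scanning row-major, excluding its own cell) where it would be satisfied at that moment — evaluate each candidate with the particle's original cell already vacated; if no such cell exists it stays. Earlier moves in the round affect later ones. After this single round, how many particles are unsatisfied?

Initially unsatisfied (in order): (2,2).
  (2,2): no empty cell satisfies it; stays.
Resulting grid:
# + +
- # +
- + +
- + +
Unsatisfied now: (2,2).

1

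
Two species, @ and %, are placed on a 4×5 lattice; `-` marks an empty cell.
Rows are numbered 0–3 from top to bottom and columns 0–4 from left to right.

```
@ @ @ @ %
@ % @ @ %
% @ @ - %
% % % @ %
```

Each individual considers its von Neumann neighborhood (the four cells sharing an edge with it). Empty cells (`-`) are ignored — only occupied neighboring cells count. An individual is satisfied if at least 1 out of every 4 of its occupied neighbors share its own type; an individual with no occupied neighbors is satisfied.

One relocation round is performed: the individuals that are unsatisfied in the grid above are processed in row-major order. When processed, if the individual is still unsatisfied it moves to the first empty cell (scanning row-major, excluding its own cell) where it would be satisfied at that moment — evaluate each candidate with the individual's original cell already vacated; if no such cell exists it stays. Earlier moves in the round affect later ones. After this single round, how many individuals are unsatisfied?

Initially unsatisfied (in order): (1,1), (3,3).
  (1,1) → (2,3).
  (3,3) → (1,1).
Resulting grid:
@ @ @ @ %
@ @ @ @ %
% @ @ % %
% % % - %
All satisfied now.

0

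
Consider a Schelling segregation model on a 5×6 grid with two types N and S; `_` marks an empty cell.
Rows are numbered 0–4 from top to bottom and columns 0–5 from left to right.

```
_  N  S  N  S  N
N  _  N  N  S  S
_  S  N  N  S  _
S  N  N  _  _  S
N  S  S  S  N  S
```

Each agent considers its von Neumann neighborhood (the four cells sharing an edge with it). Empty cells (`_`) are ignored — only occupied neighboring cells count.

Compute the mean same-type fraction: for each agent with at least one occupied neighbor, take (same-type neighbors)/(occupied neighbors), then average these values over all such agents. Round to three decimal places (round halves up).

Row 0: (0,1)N 0/1 · (0,2)S 0/3 · (0,3)N 1/3 · (0,4)S 1/3 · (0,5)N 0/2
Row 1: (1,0)N — no occupied neighbors · (1,2)N 2/3 · (1,3)N 3/4 · (1,4)S 3/4 · (1,5)S 1/2
Row 2: (2,1)S 0/2 · (2,2)N 3/4 · (2,3)N 2/3 · (2,4)S 1/2
Row 3: (3,0)S 0/2 · (3,1)N 1/4 · (3,2)N 2/3 · (3,5)S 1/1
Row 4: (4,0)N 0/2 · (4,1)S 1/3 · (4,2)S 2/3 · (4,3)S 1/2 · (4,4)N 0/2 · (4,5)S 1/2
Sum over 23 agents: 0/1 + 0/3 + 1/3 + 1/3 + 0/2 + 2/3 + 3/4 + 3/4 + 1/2 + 0/2 + 3/4 + 2/3 + 1/2 + 0/2 + 1/4 + 2/3 + 1/1 + 0/2 + 1/3 + 2/3 + 1/2 + 0/2 + 1/2 = 55/6; mean = 55/6 ÷ 23 = 55/138 = 0.398550… → 0.399.

0.399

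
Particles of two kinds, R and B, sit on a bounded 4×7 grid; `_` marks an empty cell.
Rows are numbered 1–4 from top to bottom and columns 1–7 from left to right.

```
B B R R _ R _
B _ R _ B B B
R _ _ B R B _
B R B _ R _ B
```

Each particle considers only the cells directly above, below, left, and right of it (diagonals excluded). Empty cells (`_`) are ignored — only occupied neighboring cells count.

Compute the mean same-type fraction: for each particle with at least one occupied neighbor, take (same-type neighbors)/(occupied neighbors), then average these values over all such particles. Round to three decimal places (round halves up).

Row 1: (1,1)B 2/2 · (1,2)B 1/2 · (1,3)R 2/3 · (1,4)R 1/1 · (1,6)R 0/1
Row 2: (2,1)B 1/2 · (2,3)R 1/1 · (2,5)B 1/2 · (2,6)B 3/4 · (2,7)B 1/1
Row 3: (3,1)R 0/2 · (3,4)B 0/1 · (3,5)R 1/4 · (3,6)B 1/2
Row 4: (4,1)B 0/2 · (4,2)R 0/2 · (4,3)B 0/1 · (4,5)R 1/1 · (4,7)B — no occupied neighbors
Sum over 18 particles: 2/2 + 1/2 + 2/3 + 1/1 + 0/1 + 1/2 + 1/1 + 1/2 + 3/4 + 1/1 + 0/2 + 0/1 + 1/4 + 1/2 + 0/2 + 0/2 + 0/1 + 1/1 = 26/3; mean = 26/3 ÷ 18 = 13/27 = 0.481481… → 0.481.

0.481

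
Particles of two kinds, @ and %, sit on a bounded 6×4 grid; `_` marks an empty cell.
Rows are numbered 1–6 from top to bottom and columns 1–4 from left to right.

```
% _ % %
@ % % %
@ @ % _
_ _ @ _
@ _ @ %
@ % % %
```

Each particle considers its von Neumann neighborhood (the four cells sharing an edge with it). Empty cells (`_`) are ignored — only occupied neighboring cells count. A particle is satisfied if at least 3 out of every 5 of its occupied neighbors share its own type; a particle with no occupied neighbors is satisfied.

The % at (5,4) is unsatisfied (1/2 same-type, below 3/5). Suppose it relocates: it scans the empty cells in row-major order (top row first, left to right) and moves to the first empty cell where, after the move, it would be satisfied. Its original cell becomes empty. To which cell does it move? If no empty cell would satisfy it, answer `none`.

Vacating (5,4). Empty cells in order:
  (1,2): 3/3 same-type → satisfied — stop here.

(1,2)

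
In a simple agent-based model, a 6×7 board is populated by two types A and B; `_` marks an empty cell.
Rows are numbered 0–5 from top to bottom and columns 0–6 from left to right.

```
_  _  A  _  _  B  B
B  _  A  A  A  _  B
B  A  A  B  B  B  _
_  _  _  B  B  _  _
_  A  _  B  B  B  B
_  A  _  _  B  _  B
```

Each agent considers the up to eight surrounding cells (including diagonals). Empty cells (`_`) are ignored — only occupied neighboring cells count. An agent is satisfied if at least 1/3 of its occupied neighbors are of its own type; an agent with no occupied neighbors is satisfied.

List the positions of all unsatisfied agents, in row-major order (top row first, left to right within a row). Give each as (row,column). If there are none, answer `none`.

(0,2)A 2/2 ok
(0,5)B 2/3 ok
(0,6)B 2/2 ok
(1,0)B 1/2 ok
(1,2)A 4/5 ok
(1,3)A 4/6 ok
(1,4)A 1/5 unhappy
(1,6)B 3/3 ok
(2,0)B 1/2 ok
(2,1)A 2/4 ok
(2,2)A 3/5 ok
(2,3)B 3/7 ok
(2,4)B 4/6 ok
(2,5)B 3/4 ok
(3,3)B 5/6 ok
(3,4)B 7/7 ok
(4,1)A 1/1 ok
(4,3)B 4/4 ok
(4,4)B 5/5 ok
(4,5)B 5/5 ok
(4,6)B 2/2 ok
(5,1)A 1/1 ok
(5,4)B 3/3 ok
(5,6)B 2/2 ok

(1,4)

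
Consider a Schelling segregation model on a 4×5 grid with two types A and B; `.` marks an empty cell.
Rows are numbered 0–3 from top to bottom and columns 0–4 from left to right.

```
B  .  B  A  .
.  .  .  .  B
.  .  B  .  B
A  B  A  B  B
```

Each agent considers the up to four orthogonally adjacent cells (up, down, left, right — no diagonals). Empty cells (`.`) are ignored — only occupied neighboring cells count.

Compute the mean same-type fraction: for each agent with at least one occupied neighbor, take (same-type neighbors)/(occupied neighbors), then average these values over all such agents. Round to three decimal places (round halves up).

Row 0: (0,0)B — no occupied neighbors · (0,2)B 0/1 · (0,3)A 0/1
Row 1: (1,4)B 1/1
Row 2: (2,2)B 0/1 · (2,4)B 2/2
Row 3: (3,0)A 0/1 · (3,1)B 0/2 · (3,2)A 0/3 · (3,3)B 1/2 · (3,4)B 2/2
Sum over 10 agents: 0/1 + 0/1 + 1/1 + 0/1 + 2/2 + 0/1 + 0/2 + 0/3 + 1/2 + 2/2 = 7/2; mean = 7/2 ÷ 10 = 7/20 = 0.35 → 0.350.

0.350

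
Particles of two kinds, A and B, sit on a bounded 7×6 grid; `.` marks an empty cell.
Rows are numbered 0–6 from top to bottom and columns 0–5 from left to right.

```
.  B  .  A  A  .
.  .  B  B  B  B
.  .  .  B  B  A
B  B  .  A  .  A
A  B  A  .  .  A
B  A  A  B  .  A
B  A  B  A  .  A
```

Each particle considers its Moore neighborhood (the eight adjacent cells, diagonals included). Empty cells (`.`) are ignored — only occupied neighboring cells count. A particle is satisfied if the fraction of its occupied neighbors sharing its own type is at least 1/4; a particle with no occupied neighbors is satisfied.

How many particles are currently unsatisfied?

Row 0: (0,1)B 1/1 ok · (0,3)A 1/4 ok · (0,4)A 1/4 ok
Row 1: (1,2)B 3/4 ok · (1,3)B 4/6 ok · (1,4)B 4/7 ok · (1,5)B 2/4 ok
Row 2: (2,3)B 4/5 ok · (2,4)B 4/7 ok · (2,5)A 1/4 ok
Row 3: (3,0)B 2/3 ok · (3,1)B 2/4 ok · (3,3)A 1/3 ok · (3,5)A 2/3 ok
Row 4: (4,0)A 1/5 unhappy · (4,1)B 3/7 ok · (4,2)A 3/6 ok · (4,5)A 2/2 ok
Row 5: (5,0)B 2/5 ok · (5,1)A 4/8 ok · (5,2)A 4/7 ok · (5,3)B 1/4 ok · (5,5)A 2/2 ok
Row 6: (6,0)B 1/3 ok · (6,1)A 2/5 ok · (6,2)B 1/5 unhappy · (6,3)A 1/3 ok · (6,5)A 1/1 ok
Unsatisfied: (4,0), (6,2) — 2 in total.

2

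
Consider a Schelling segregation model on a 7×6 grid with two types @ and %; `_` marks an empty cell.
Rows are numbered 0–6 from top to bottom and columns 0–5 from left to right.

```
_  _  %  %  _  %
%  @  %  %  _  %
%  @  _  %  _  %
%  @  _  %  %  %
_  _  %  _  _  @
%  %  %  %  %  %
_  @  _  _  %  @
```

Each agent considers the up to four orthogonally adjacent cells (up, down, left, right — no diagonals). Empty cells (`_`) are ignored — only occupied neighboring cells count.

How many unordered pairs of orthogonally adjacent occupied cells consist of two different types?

9

Scan each occupied cell's neighbors to the right and below so each pair is counted once.
Row 0: %(0,2)–%(0,3)= %(0,2)–%(1,2)= %(0,3)–%(1,3)= %(0,5)–%(1,5)=  → 0/4 unlike.
Row 1: %(1,0)–@(1,1)≠ %(1,0)–%(2,0)= @(1,1)–%(1,2)≠ @(1,1)–@(2,1)= %(1,2)–%(1,3)= %(1,3)–%(2,3)= %(1,5)–%(2,5)=  → 2/7 unlike.
Row 2: %(2,0)–@(2,1)≠ %(2,0)–%(3,0)= @(2,1)–@(3,1)= %(2,3)–%(3,3)= %(2,5)–%(3,5)=  → 1/5 unlike.
Row 3: %(3,0)–@(3,1)≠ %(3,3)–%(3,4)= %(3,4)–%(3,5)= %(3,5)–@(4,5)≠  → 2/4 unlike.
Row 4: %(4,2)–%(5,2)= @(4,5)–%(5,5)≠  → 1/2 unlike.
Row 5: %(5,0)–%(5,1)= %(5,1)–%(5,2)= %(5,1)–@(6,1)≠ %(5,2)–%(5,3)= %(5,3)–%(5,4)= %(5,4)–%(5,5)= %(5,4)–%(6,4)= %(5,5)–@(6,5)≠  → 2/8 unlike.
Row 6: %(6,4)–@(6,5)≠  → 1/1 unlike.
Total adjacent occupied pairs: 31; unlike-type pairs: 9.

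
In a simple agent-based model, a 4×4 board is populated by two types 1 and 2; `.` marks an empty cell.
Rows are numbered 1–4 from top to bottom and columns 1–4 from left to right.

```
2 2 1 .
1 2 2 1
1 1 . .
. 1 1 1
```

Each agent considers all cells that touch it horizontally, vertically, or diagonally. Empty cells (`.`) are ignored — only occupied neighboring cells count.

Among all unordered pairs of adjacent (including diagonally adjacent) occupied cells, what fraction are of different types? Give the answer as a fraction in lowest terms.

5/12

Scan each occupied cell's neighbors to the right and below (and the two forward diagonals) so each pair is counted once.
Row 1: 2(1,1)–2(1,2)= 2(1,1)–1(2,1)≠ 2(1,1)–2(2,2)= 2(1,2)–1(1,3)≠ 2(1,2)–2(2,2)= 2(1,2)–2(2,3)= 2(1,2)–1(2,1)≠ 1(1,3)–2(2,3)≠ 1(1,3)–1(2,4)= 1(1,3)–2(2,2)≠  → 5/10 unlike.
Row 2: 1(2,1)–2(2,2)≠ 1(2,1)–1(3,1)= 1(2,1)–1(3,2)= 2(2,2)–2(2,3)= 2(2,2)–1(3,2)≠ 2(2,2)–1(3,1)≠ 2(2,3)–1(2,4)≠ 2(2,3)–1(3,2)≠  → 5/8 unlike.
Row 3: 1(3,1)–1(3,2)= 1(3,1)–1(4,2)= 1(3,2)–1(4,2)= 1(3,2)–1(4,3)=  → 0/4 unlike.
Row 4: 1(4,2)–1(4,3)= 1(4,3)–1(4,4)=  → 0/2 unlike.
Total adjacent occupied pairs: 24; unlike-type pairs: 10.
10/24 reduces to 5/12.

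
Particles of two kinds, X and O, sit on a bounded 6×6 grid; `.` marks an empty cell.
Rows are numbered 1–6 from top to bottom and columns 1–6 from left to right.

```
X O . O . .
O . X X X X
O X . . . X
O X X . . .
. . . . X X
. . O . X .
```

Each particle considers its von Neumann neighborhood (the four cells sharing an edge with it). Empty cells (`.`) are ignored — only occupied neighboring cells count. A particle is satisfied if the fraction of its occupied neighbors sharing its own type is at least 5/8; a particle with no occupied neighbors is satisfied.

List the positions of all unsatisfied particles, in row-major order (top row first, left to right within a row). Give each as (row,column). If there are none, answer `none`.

Row 1: (1,1)X 0/2 unhappy · (1,2)O 0/1 unhappy · (1,4)O 0/1 unhappy
Row 2: (2,1)O 1/2 unhappy · (2,3)X 1/1 ok · (2,4)X 2/3 ok · (2,5)X 2/2 ok · (2,6)X 2/2 ok
Row 3: (3,1)O 2/3 ok · (3,2)X 1/2 unhappy · (3,6)X 1/1 ok
Row 4: (4,1)O 1/2 unhappy · (4,2)X 2/3 ok · (4,3)X 1/1 ok
Row 5: (5,5)X 2/2 ok · (5,6)X 1/1 ok
Row 6: (6,3)O 0/0 ok · (6,5)X 1/1 ok

(1,1), (1,2), (1,4), (2,1), (3,2), (4,1)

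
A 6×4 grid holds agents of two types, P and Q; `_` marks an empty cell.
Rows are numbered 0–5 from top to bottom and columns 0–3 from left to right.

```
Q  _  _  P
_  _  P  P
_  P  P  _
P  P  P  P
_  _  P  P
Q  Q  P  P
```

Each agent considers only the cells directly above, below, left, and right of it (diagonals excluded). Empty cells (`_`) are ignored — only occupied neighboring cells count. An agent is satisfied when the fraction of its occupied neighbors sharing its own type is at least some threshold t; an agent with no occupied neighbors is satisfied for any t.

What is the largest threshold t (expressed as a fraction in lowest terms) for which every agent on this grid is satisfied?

1/2

Row 0: (0,0)Q — no occupied neighbors · (0,3)P 1/1
Row 1: (1,2)P 2/2 · (1,3)P 2/2
Row 2: (2,1)P 2/2 · (2,2)P 3/3
Row 3: (3,0)P 1/1 · (3,1)P 3/3 · (3,2)P 4/4 · (3,3)P 2/2
Row 4: (4,2)P 3/3 · (4,3)P 3/3
Row 5: (5,0)Q 1/1 · (5,1)Q 1/2 · (5,2)P 2/3 · (5,3)P 2/2
The smallest same-type fraction is 1/2 at (5,1), which reduces to 1/2. Any threshold above that leaves this agent unsatisfied.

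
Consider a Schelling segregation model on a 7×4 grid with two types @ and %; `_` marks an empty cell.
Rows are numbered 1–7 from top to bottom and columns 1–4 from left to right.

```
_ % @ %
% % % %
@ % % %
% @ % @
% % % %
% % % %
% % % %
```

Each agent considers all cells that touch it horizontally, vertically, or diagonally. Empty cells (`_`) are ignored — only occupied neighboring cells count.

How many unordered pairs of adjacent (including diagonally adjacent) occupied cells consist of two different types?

21

Scan each occupied cell's neighbors to the right and below (and the two forward diagonals) so each pair is counted once.
From row 1: 5 unlike of 10 pairs (running 5/10).
From row 2: 2 unlike of 13 pairs (running 7/23).
From row 3: 6 unlike of 13 pairs (running 13/36).
From row 4: 8 unlike of 13 pairs (running 21/49).
From row 5: 0 unlike of 13 pairs (running 21/62).
From row 6: 0 unlike of 13 pairs (running 21/75).
From row 7: 0 unlike of 3 pairs (running 21/78).
Total adjacent occupied pairs: 78; unlike-type pairs: 21.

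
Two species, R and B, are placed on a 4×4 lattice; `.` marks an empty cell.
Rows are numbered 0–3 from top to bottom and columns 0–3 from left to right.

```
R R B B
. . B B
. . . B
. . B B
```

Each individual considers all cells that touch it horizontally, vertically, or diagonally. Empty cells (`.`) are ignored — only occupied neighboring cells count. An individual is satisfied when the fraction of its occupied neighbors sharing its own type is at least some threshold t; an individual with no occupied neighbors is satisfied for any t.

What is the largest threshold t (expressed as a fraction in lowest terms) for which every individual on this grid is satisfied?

1/3

(0,0)R 1/1
(0,1)R 1/3
(0,2)B 3/4
(0,3)B 3/3
(1,2)B 4/5
(1,3)B 4/4
(2,3)B 4/4
(3,2)B 2/2
(3,3)B 2/2
The smallest same-type fraction is 1/3 at (0,1), which reduces to 1/3. Any threshold above that leaves this individual unsatisfied.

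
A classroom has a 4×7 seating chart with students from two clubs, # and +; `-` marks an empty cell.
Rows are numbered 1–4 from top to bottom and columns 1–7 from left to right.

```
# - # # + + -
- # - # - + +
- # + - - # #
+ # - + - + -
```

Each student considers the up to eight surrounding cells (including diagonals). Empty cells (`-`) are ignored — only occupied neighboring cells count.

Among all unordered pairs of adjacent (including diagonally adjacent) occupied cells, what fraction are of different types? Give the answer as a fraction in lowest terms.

1/2

Scan each occupied cell's neighbors to the right and below (and the two forward diagonals) so each pair is counted once.
From row 1: 2 unlike of 11 pairs (running 2/11).
From row 2: 6 unlike of 8 pairs (running 8/19).
From row 3: 5 unlike of 8 pairs (running 13/27).
From row 4: 1 unlike of 1 pairs (running 14/28).
Total adjacent occupied pairs: 28; unlike-type pairs: 14.
14/28 reduces to 1/2.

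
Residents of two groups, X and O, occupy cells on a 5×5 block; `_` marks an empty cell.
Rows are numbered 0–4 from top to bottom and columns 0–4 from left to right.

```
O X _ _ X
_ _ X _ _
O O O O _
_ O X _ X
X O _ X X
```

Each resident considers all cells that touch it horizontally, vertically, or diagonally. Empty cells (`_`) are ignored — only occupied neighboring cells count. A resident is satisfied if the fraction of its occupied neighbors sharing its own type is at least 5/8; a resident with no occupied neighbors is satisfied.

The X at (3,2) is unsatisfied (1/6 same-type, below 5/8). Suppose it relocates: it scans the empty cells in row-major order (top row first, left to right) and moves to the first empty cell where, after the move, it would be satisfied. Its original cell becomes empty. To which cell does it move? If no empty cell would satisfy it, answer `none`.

(0,2)

Vacating (3,2). Empty cells in order:
  (0,2): 2/2 same-type → satisfied — stop here.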